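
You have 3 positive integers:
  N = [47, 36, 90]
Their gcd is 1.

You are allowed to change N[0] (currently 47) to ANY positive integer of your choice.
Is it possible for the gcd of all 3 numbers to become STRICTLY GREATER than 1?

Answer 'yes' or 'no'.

Answer: yes

Derivation:
Current gcd = 1
gcd of all OTHER numbers (without N[0]=47): gcd([36, 90]) = 18
The new gcd after any change is gcd(18, new_value).
This can be at most 18.
Since 18 > old gcd 1, the gcd CAN increase (e.g., set N[0] = 18).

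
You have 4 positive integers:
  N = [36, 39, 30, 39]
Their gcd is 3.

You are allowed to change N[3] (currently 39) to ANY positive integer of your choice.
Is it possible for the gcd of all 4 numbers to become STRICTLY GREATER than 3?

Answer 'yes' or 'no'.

Current gcd = 3
gcd of all OTHER numbers (without N[3]=39): gcd([36, 39, 30]) = 3
The new gcd after any change is gcd(3, new_value).
This can be at most 3.
Since 3 = old gcd 3, the gcd can only stay the same or decrease.

Answer: no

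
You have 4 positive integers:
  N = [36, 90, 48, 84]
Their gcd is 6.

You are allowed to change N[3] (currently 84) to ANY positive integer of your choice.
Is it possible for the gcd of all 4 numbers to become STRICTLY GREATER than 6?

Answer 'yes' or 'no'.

Current gcd = 6
gcd of all OTHER numbers (without N[3]=84): gcd([36, 90, 48]) = 6
The new gcd after any change is gcd(6, new_value).
This can be at most 6.
Since 6 = old gcd 6, the gcd can only stay the same or decrease.

Answer: no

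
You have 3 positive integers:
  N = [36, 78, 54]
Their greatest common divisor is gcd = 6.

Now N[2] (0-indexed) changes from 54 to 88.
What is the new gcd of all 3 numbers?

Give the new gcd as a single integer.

Answer: 2

Derivation:
Numbers: [36, 78, 54], gcd = 6
Change: index 2, 54 -> 88
gcd of the OTHER numbers (without index 2): gcd([36, 78]) = 6
New gcd = gcd(g_others, new_val) = gcd(6, 88) = 2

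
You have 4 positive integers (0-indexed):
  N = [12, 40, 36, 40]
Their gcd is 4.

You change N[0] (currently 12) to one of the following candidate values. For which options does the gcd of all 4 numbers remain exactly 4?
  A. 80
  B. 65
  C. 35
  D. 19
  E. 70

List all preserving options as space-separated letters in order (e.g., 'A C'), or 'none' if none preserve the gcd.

Answer: A

Derivation:
Old gcd = 4; gcd of others (without N[0]) = 4
New gcd for candidate v: gcd(4, v). Preserves old gcd iff gcd(4, v) = 4.
  Option A: v=80, gcd(4,80)=4 -> preserves
  Option B: v=65, gcd(4,65)=1 -> changes
  Option C: v=35, gcd(4,35)=1 -> changes
  Option D: v=19, gcd(4,19)=1 -> changes
  Option E: v=70, gcd(4,70)=2 -> changes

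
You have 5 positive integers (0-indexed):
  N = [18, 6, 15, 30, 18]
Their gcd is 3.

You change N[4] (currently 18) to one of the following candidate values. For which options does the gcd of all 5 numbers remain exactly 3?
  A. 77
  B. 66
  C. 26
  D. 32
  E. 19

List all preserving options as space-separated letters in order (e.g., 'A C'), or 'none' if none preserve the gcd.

Old gcd = 3; gcd of others (without N[4]) = 3
New gcd for candidate v: gcd(3, v). Preserves old gcd iff gcd(3, v) = 3.
  Option A: v=77, gcd(3,77)=1 -> changes
  Option B: v=66, gcd(3,66)=3 -> preserves
  Option C: v=26, gcd(3,26)=1 -> changes
  Option D: v=32, gcd(3,32)=1 -> changes
  Option E: v=19, gcd(3,19)=1 -> changes

Answer: B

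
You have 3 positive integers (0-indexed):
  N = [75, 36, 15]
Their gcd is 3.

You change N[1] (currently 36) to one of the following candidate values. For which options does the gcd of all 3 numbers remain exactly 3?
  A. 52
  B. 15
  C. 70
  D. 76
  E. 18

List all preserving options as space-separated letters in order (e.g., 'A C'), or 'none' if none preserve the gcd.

Old gcd = 3; gcd of others (without N[1]) = 15
New gcd for candidate v: gcd(15, v). Preserves old gcd iff gcd(15, v) = 3.
  Option A: v=52, gcd(15,52)=1 -> changes
  Option B: v=15, gcd(15,15)=15 -> changes
  Option C: v=70, gcd(15,70)=5 -> changes
  Option D: v=76, gcd(15,76)=1 -> changes
  Option E: v=18, gcd(15,18)=3 -> preserves

Answer: E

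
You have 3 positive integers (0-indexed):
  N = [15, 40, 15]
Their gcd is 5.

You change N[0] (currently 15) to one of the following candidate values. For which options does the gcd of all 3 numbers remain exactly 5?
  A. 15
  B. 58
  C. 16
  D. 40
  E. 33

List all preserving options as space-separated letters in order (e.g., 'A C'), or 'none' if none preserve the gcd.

Old gcd = 5; gcd of others (without N[0]) = 5
New gcd for candidate v: gcd(5, v). Preserves old gcd iff gcd(5, v) = 5.
  Option A: v=15, gcd(5,15)=5 -> preserves
  Option B: v=58, gcd(5,58)=1 -> changes
  Option C: v=16, gcd(5,16)=1 -> changes
  Option D: v=40, gcd(5,40)=5 -> preserves
  Option E: v=33, gcd(5,33)=1 -> changes

Answer: A D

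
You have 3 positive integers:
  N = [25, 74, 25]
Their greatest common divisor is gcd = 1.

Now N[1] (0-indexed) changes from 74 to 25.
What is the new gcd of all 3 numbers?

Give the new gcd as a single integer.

Numbers: [25, 74, 25], gcd = 1
Change: index 1, 74 -> 25
gcd of the OTHER numbers (without index 1): gcd([25, 25]) = 25
New gcd = gcd(g_others, new_val) = gcd(25, 25) = 25

Answer: 25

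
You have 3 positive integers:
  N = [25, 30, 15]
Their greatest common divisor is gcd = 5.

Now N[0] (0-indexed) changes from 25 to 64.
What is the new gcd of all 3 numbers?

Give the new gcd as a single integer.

Numbers: [25, 30, 15], gcd = 5
Change: index 0, 25 -> 64
gcd of the OTHER numbers (without index 0): gcd([30, 15]) = 15
New gcd = gcd(g_others, new_val) = gcd(15, 64) = 1

Answer: 1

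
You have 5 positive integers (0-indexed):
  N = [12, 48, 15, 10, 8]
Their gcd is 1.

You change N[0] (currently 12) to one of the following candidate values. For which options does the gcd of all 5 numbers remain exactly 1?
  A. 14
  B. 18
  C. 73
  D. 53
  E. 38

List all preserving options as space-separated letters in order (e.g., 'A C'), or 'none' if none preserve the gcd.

Old gcd = 1; gcd of others (without N[0]) = 1
New gcd for candidate v: gcd(1, v). Preserves old gcd iff gcd(1, v) = 1.
  Option A: v=14, gcd(1,14)=1 -> preserves
  Option B: v=18, gcd(1,18)=1 -> preserves
  Option C: v=73, gcd(1,73)=1 -> preserves
  Option D: v=53, gcd(1,53)=1 -> preserves
  Option E: v=38, gcd(1,38)=1 -> preserves

Answer: A B C D E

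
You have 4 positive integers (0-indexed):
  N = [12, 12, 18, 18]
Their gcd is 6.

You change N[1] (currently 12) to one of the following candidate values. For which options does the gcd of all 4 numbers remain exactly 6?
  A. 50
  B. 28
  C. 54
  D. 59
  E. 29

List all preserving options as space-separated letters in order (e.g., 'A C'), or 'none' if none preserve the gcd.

Old gcd = 6; gcd of others (without N[1]) = 6
New gcd for candidate v: gcd(6, v). Preserves old gcd iff gcd(6, v) = 6.
  Option A: v=50, gcd(6,50)=2 -> changes
  Option B: v=28, gcd(6,28)=2 -> changes
  Option C: v=54, gcd(6,54)=6 -> preserves
  Option D: v=59, gcd(6,59)=1 -> changes
  Option E: v=29, gcd(6,29)=1 -> changes

Answer: C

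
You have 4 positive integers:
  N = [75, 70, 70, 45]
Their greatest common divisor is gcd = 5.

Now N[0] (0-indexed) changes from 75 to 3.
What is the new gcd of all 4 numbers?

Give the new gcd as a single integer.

Numbers: [75, 70, 70, 45], gcd = 5
Change: index 0, 75 -> 3
gcd of the OTHER numbers (without index 0): gcd([70, 70, 45]) = 5
New gcd = gcd(g_others, new_val) = gcd(5, 3) = 1

Answer: 1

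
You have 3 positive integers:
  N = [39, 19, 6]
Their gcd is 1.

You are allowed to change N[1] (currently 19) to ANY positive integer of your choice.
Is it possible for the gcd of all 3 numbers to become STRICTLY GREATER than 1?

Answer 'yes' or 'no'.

Current gcd = 1
gcd of all OTHER numbers (without N[1]=19): gcd([39, 6]) = 3
The new gcd after any change is gcd(3, new_value).
This can be at most 3.
Since 3 > old gcd 1, the gcd CAN increase (e.g., set N[1] = 3).

Answer: yes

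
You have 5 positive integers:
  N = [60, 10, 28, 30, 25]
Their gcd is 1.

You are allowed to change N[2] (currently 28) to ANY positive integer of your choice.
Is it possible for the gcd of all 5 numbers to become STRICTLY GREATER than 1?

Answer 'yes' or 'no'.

Current gcd = 1
gcd of all OTHER numbers (without N[2]=28): gcd([60, 10, 30, 25]) = 5
The new gcd after any change is gcd(5, new_value).
This can be at most 5.
Since 5 > old gcd 1, the gcd CAN increase (e.g., set N[2] = 5).

Answer: yes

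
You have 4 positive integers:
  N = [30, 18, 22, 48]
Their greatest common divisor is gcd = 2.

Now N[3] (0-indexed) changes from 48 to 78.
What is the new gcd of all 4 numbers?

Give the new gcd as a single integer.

Answer: 2

Derivation:
Numbers: [30, 18, 22, 48], gcd = 2
Change: index 3, 48 -> 78
gcd of the OTHER numbers (without index 3): gcd([30, 18, 22]) = 2
New gcd = gcd(g_others, new_val) = gcd(2, 78) = 2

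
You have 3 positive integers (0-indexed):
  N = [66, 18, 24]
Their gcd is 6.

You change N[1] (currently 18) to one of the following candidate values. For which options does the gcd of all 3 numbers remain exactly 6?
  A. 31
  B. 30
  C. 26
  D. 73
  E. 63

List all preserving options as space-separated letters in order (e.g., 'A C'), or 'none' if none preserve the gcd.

Old gcd = 6; gcd of others (without N[1]) = 6
New gcd for candidate v: gcd(6, v). Preserves old gcd iff gcd(6, v) = 6.
  Option A: v=31, gcd(6,31)=1 -> changes
  Option B: v=30, gcd(6,30)=6 -> preserves
  Option C: v=26, gcd(6,26)=2 -> changes
  Option D: v=73, gcd(6,73)=1 -> changes
  Option E: v=63, gcd(6,63)=3 -> changes

Answer: B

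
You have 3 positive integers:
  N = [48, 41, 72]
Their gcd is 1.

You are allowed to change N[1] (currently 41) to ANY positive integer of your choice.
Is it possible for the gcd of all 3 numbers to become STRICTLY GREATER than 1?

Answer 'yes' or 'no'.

Current gcd = 1
gcd of all OTHER numbers (without N[1]=41): gcd([48, 72]) = 24
The new gcd after any change is gcd(24, new_value).
This can be at most 24.
Since 24 > old gcd 1, the gcd CAN increase (e.g., set N[1] = 24).

Answer: yes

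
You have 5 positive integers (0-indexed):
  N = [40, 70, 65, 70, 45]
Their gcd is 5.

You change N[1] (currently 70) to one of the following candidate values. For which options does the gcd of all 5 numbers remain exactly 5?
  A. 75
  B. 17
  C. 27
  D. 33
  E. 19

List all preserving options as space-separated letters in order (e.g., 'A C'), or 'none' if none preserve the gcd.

Answer: A

Derivation:
Old gcd = 5; gcd of others (without N[1]) = 5
New gcd for candidate v: gcd(5, v). Preserves old gcd iff gcd(5, v) = 5.
  Option A: v=75, gcd(5,75)=5 -> preserves
  Option B: v=17, gcd(5,17)=1 -> changes
  Option C: v=27, gcd(5,27)=1 -> changes
  Option D: v=33, gcd(5,33)=1 -> changes
  Option E: v=19, gcd(5,19)=1 -> changes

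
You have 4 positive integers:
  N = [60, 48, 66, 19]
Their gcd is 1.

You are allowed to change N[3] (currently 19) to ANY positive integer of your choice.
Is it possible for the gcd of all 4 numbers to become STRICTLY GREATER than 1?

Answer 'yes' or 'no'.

Answer: yes

Derivation:
Current gcd = 1
gcd of all OTHER numbers (without N[3]=19): gcd([60, 48, 66]) = 6
The new gcd after any change is gcd(6, new_value).
This can be at most 6.
Since 6 > old gcd 1, the gcd CAN increase (e.g., set N[3] = 6).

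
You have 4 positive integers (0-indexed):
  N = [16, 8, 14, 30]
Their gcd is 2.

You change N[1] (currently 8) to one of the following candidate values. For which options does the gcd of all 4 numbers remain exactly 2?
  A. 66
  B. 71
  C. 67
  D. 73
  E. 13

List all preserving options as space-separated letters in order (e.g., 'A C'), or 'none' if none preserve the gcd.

Old gcd = 2; gcd of others (without N[1]) = 2
New gcd for candidate v: gcd(2, v). Preserves old gcd iff gcd(2, v) = 2.
  Option A: v=66, gcd(2,66)=2 -> preserves
  Option B: v=71, gcd(2,71)=1 -> changes
  Option C: v=67, gcd(2,67)=1 -> changes
  Option D: v=73, gcd(2,73)=1 -> changes
  Option E: v=13, gcd(2,13)=1 -> changes

Answer: A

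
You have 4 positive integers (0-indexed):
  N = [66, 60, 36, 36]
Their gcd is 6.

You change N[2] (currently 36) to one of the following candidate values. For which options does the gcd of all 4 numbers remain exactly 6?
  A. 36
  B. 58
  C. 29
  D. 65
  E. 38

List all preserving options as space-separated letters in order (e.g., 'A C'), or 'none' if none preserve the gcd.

Answer: A

Derivation:
Old gcd = 6; gcd of others (without N[2]) = 6
New gcd for candidate v: gcd(6, v). Preserves old gcd iff gcd(6, v) = 6.
  Option A: v=36, gcd(6,36)=6 -> preserves
  Option B: v=58, gcd(6,58)=2 -> changes
  Option C: v=29, gcd(6,29)=1 -> changes
  Option D: v=65, gcd(6,65)=1 -> changes
  Option E: v=38, gcd(6,38)=2 -> changes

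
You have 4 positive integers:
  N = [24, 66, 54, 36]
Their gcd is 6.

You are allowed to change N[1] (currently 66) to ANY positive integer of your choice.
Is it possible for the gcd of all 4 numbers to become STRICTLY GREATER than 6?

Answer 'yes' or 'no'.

Answer: no

Derivation:
Current gcd = 6
gcd of all OTHER numbers (without N[1]=66): gcd([24, 54, 36]) = 6
The new gcd after any change is gcd(6, new_value).
This can be at most 6.
Since 6 = old gcd 6, the gcd can only stay the same or decrease.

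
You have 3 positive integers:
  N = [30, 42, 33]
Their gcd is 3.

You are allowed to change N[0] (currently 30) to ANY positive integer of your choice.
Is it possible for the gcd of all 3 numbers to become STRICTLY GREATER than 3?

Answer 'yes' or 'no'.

Answer: no

Derivation:
Current gcd = 3
gcd of all OTHER numbers (without N[0]=30): gcd([42, 33]) = 3
The new gcd after any change is gcd(3, new_value).
This can be at most 3.
Since 3 = old gcd 3, the gcd can only stay the same or decrease.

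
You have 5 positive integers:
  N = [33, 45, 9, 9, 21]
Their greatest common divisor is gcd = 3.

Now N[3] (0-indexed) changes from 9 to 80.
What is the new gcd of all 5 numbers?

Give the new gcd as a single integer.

Numbers: [33, 45, 9, 9, 21], gcd = 3
Change: index 3, 9 -> 80
gcd of the OTHER numbers (without index 3): gcd([33, 45, 9, 21]) = 3
New gcd = gcd(g_others, new_val) = gcd(3, 80) = 1

Answer: 1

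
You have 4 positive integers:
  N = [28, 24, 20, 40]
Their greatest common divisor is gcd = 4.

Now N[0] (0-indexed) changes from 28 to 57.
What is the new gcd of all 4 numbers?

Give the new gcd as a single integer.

Answer: 1

Derivation:
Numbers: [28, 24, 20, 40], gcd = 4
Change: index 0, 28 -> 57
gcd of the OTHER numbers (without index 0): gcd([24, 20, 40]) = 4
New gcd = gcd(g_others, new_val) = gcd(4, 57) = 1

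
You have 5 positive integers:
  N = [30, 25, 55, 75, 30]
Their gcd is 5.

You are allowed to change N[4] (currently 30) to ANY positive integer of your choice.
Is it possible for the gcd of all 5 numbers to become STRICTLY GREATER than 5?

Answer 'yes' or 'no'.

Answer: no

Derivation:
Current gcd = 5
gcd of all OTHER numbers (without N[4]=30): gcd([30, 25, 55, 75]) = 5
The new gcd after any change is gcd(5, new_value).
This can be at most 5.
Since 5 = old gcd 5, the gcd can only stay the same or decrease.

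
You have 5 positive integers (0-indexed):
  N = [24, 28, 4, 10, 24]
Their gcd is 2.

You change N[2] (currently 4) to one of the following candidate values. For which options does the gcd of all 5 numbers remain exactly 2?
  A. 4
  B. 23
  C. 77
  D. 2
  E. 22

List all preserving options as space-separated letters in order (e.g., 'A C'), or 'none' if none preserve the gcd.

Old gcd = 2; gcd of others (without N[2]) = 2
New gcd for candidate v: gcd(2, v). Preserves old gcd iff gcd(2, v) = 2.
  Option A: v=4, gcd(2,4)=2 -> preserves
  Option B: v=23, gcd(2,23)=1 -> changes
  Option C: v=77, gcd(2,77)=1 -> changes
  Option D: v=2, gcd(2,2)=2 -> preserves
  Option E: v=22, gcd(2,22)=2 -> preserves

Answer: A D E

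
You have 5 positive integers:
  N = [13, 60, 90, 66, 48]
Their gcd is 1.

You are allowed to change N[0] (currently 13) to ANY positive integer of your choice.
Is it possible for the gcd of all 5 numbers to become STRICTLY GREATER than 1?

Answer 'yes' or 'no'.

Answer: yes

Derivation:
Current gcd = 1
gcd of all OTHER numbers (without N[0]=13): gcd([60, 90, 66, 48]) = 6
The new gcd after any change is gcd(6, new_value).
This can be at most 6.
Since 6 > old gcd 1, the gcd CAN increase (e.g., set N[0] = 6).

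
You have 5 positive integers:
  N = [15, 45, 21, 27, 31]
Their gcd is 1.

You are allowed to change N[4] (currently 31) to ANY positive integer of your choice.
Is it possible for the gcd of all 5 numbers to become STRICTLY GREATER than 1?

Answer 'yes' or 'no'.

Answer: yes

Derivation:
Current gcd = 1
gcd of all OTHER numbers (without N[4]=31): gcd([15, 45, 21, 27]) = 3
The new gcd after any change is gcd(3, new_value).
This can be at most 3.
Since 3 > old gcd 1, the gcd CAN increase (e.g., set N[4] = 3).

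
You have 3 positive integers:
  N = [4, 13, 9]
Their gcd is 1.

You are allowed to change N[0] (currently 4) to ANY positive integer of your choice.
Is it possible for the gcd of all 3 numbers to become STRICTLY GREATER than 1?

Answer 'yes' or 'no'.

Answer: no

Derivation:
Current gcd = 1
gcd of all OTHER numbers (without N[0]=4): gcd([13, 9]) = 1
The new gcd after any change is gcd(1, new_value).
This can be at most 1.
Since 1 = old gcd 1, the gcd can only stay the same or decrease.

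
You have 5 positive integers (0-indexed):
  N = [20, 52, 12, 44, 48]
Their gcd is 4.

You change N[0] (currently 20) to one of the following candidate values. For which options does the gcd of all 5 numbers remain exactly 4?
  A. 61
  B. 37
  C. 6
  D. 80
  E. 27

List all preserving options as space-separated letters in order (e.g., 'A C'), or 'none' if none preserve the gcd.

Answer: D

Derivation:
Old gcd = 4; gcd of others (without N[0]) = 4
New gcd for candidate v: gcd(4, v). Preserves old gcd iff gcd(4, v) = 4.
  Option A: v=61, gcd(4,61)=1 -> changes
  Option B: v=37, gcd(4,37)=1 -> changes
  Option C: v=6, gcd(4,6)=2 -> changes
  Option D: v=80, gcd(4,80)=4 -> preserves
  Option E: v=27, gcd(4,27)=1 -> changes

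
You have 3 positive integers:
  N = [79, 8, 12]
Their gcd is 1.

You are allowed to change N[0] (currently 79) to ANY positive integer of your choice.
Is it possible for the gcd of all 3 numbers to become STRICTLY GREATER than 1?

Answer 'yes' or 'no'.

Answer: yes

Derivation:
Current gcd = 1
gcd of all OTHER numbers (without N[0]=79): gcd([8, 12]) = 4
The new gcd after any change is gcd(4, new_value).
This can be at most 4.
Since 4 > old gcd 1, the gcd CAN increase (e.g., set N[0] = 4).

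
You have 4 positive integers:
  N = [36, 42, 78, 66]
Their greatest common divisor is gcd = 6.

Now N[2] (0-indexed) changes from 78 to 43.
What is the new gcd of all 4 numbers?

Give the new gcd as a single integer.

Numbers: [36, 42, 78, 66], gcd = 6
Change: index 2, 78 -> 43
gcd of the OTHER numbers (without index 2): gcd([36, 42, 66]) = 6
New gcd = gcd(g_others, new_val) = gcd(6, 43) = 1

Answer: 1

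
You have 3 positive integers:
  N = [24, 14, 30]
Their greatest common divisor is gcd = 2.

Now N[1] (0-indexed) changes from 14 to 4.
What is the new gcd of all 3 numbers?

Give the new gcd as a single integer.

Numbers: [24, 14, 30], gcd = 2
Change: index 1, 14 -> 4
gcd of the OTHER numbers (without index 1): gcd([24, 30]) = 6
New gcd = gcd(g_others, new_val) = gcd(6, 4) = 2

Answer: 2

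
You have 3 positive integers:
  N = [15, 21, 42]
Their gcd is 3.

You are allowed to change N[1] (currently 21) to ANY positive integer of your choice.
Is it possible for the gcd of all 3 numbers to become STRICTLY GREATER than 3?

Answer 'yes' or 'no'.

Current gcd = 3
gcd of all OTHER numbers (without N[1]=21): gcd([15, 42]) = 3
The new gcd after any change is gcd(3, new_value).
This can be at most 3.
Since 3 = old gcd 3, the gcd can only stay the same or decrease.

Answer: no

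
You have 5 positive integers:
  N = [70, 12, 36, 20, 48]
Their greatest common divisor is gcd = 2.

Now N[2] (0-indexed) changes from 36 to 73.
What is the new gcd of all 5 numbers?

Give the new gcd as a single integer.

Numbers: [70, 12, 36, 20, 48], gcd = 2
Change: index 2, 36 -> 73
gcd of the OTHER numbers (without index 2): gcd([70, 12, 20, 48]) = 2
New gcd = gcd(g_others, new_val) = gcd(2, 73) = 1

Answer: 1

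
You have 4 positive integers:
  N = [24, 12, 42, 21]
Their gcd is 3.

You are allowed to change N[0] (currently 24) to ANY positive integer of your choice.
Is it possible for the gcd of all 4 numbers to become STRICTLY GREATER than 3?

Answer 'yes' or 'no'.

Current gcd = 3
gcd of all OTHER numbers (without N[0]=24): gcd([12, 42, 21]) = 3
The new gcd after any change is gcd(3, new_value).
This can be at most 3.
Since 3 = old gcd 3, the gcd can only stay the same or decrease.

Answer: no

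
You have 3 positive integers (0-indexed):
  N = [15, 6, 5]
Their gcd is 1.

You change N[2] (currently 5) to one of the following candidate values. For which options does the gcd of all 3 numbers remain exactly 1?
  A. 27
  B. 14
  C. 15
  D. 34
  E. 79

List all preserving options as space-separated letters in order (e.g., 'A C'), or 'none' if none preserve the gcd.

Old gcd = 1; gcd of others (without N[2]) = 3
New gcd for candidate v: gcd(3, v). Preserves old gcd iff gcd(3, v) = 1.
  Option A: v=27, gcd(3,27)=3 -> changes
  Option B: v=14, gcd(3,14)=1 -> preserves
  Option C: v=15, gcd(3,15)=3 -> changes
  Option D: v=34, gcd(3,34)=1 -> preserves
  Option E: v=79, gcd(3,79)=1 -> preserves

Answer: B D E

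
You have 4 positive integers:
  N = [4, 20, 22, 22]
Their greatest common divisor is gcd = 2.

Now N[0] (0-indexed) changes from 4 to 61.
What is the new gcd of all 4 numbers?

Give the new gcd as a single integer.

Answer: 1

Derivation:
Numbers: [4, 20, 22, 22], gcd = 2
Change: index 0, 4 -> 61
gcd of the OTHER numbers (without index 0): gcd([20, 22, 22]) = 2
New gcd = gcd(g_others, new_val) = gcd(2, 61) = 1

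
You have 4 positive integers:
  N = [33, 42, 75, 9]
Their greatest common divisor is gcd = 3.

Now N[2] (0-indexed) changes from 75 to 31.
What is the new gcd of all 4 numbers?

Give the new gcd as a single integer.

Answer: 1

Derivation:
Numbers: [33, 42, 75, 9], gcd = 3
Change: index 2, 75 -> 31
gcd of the OTHER numbers (without index 2): gcd([33, 42, 9]) = 3
New gcd = gcd(g_others, new_val) = gcd(3, 31) = 1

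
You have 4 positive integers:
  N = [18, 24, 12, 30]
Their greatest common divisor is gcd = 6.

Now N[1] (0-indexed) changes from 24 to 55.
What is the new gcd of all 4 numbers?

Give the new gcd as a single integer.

Numbers: [18, 24, 12, 30], gcd = 6
Change: index 1, 24 -> 55
gcd of the OTHER numbers (without index 1): gcd([18, 12, 30]) = 6
New gcd = gcd(g_others, new_val) = gcd(6, 55) = 1

Answer: 1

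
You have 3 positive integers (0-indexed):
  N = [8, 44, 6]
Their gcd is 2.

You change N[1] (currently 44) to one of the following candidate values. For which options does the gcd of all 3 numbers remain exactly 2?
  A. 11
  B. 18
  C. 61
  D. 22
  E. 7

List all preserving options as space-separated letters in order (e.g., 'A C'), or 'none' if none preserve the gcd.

Answer: B D

Derivation:
Old gcd = 2; gcd of others (without N[1]) = 2
New gcd for candidate v: gcd(2, v). Preserves old gcd iff gcd(2, v) = 2.
  Option A: v=11, gcd(2,11)=1 -> changes
  Option B: v=18, gcd(2,18)=2 -> preserves
  Option C: v=61, gcd(2,61)=1 -> changes
  Option D: v=22, gcd(2,22)=2 -> preserves
  Option E: v=7, gcd(2,7)=1 -> changes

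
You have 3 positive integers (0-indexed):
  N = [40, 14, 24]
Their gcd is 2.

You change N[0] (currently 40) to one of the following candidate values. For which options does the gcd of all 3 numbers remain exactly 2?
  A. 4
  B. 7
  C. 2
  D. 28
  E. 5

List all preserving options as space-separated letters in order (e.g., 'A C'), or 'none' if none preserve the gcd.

Answer: A C D

Derivation:
Old gcd = 2; gcd of others (without N[0]) = 2
New gcd for candidate v: gcd(2, v). Preserves old gcd iff gcd(2, v) = 2.
  Option A: v=4, gcd(2,4)=2 -> preserves
  Option B: v=7, gcd(2,7)=1 -> changes
  Option C: v=2, gcd(2,2)=2 -> preserves
  Option D: v=28, gcd(2,28)=2 -> preserves
  Option E: v=5, gcd(2,5)=1 -> changes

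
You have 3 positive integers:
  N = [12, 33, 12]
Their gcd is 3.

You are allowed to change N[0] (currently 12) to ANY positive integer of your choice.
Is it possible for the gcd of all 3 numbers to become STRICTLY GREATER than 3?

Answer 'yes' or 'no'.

Current gcd = 3
gcd of all OTHER numbers (without N[0]=12): gcd([33, 12]) = 3
The new gcd after any change is gcd(3, new_value).
This can be at most 3.
Since 3 = old gcd 3, the gcd can only stay the same or decrease.

Answer: no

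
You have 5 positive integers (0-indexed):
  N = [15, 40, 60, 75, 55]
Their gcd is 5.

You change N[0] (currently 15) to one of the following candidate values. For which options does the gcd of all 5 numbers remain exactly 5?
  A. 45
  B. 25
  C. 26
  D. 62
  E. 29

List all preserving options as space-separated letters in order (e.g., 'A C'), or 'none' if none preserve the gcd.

Answer: A B

Derivation:
Old gcd = 5; gcd of others (without N[0]) = 5
New gcd for candidate v: gcd(5, v). Preserves old gcd iff gcd(5, v) = 5.
  Option A: v=45, gcd(5,45)=5 -> preserves
  Option B: v=25, gcd(5,25)=5 -> preserves
  Option C: v=26, gcd(5,26)=1 -> changes
  Option D: v=62, gcd(5,62)=1 -> changes
  Option E: v=29, gcd(5,29)=1 -> changes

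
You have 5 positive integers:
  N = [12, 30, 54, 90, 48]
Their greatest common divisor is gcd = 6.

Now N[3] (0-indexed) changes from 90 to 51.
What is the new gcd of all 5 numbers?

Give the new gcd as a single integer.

Answer: 3

Derivation:
Numbers: [12, 30, 54, 90, 48], gcd = 6
Change: index 3, 90 -> 51
gcd of the OTHER numbers (without index 3): gcd([12, 30, 54, 48]) = 6
New gcd = gcd(g_others, new_val) = gcd(6, 51) = 3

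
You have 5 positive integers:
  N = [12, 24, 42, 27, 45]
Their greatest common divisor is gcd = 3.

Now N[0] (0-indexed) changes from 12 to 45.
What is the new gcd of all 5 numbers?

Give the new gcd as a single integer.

Answer: 3

Derivation:
Numbers: [12, 24, 42, 27, 45], gcd = 3
Change: index 0, 12 -> 45
gcd of the OTHER numbers (without index 0): gcd([24, 42, 27, 45]) = 3
New gcd = gcd(g_others, new_val) = gcd(3, 45) = 3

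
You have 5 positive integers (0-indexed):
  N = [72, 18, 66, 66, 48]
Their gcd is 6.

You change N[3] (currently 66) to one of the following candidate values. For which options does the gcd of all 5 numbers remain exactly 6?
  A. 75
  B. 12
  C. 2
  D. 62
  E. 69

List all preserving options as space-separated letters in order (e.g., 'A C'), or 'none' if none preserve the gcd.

Answer: B

Derivation:
Old gcd = 6; gcd of others (without N[3]) = 6
New gcd for candidate v: gcd(6, v). Preserves old gcd iff gcd(6, v) = 6.
  Option A: v=75, gcd(6,75)=3 -> changes
  Option B: v=12, gcd(6,12)=6 -> preserves
  Option C: v=2, gcd(6,2)=2 -> changes
  Option D: v=62, gcd(6,62)=2 -> changes
  Option E: v=69, gcd(6,69)=3 -> changes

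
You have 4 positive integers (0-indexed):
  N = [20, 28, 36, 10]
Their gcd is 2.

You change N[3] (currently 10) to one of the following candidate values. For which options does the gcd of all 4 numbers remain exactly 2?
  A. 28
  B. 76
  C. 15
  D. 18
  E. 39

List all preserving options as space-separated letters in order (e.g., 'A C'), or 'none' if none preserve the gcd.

Answer: D

Derivation:
Old gcd = 2; gcd of others (without N[3]) = 4
New gcd for candidate v: gcd(4, v). Preserves old gcd iff gcd(4, v) = 2.
  Option A: v=28, gcd(4,28)=4 -> changes
  Option B: v=76, gcd(4,76)=4 -> changes
  Option C: v=15, gcd(4,15)=1 -> changes
  Option D: v=18, gcd(4,18)=2 -> preserves
  Option E: v=39, gcd(4,39)=1 -> changes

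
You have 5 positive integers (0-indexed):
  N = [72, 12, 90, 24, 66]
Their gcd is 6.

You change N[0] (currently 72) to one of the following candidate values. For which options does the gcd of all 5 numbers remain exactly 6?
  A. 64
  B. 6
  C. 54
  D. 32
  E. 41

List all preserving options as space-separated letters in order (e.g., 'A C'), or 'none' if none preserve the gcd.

Answer: B C

Derivation:
Old gcd = 6; gcd of others (without N[0]) = 6
New gcd for candidate v: gcd(6, v). Preserves old gcd iff gcd(6, v) = 6.
  Option A: v=64, gcd(6,64)=2 -> changes
  Option B: v=6, gcd(6,6)=6 -> preserves
  Option C: v=54, gcd(6,54)=6 -> preserves
  Option D: v=32, gcd(6,32)=2 -> changes
  Option E: v=41, gcd(6,41)=1 -> changes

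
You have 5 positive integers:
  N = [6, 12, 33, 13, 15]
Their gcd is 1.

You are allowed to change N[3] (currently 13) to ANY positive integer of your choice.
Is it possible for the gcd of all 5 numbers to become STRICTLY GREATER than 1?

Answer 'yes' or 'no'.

Current gcd = 1
gcd of all OTHER numbers (without N[3]=13): gcd([6, 12, 33, 15]) = 3
The new gcd after any change is gcd(3, new_value).
This can be at most 3.
Since 3 > old gcd 1, the gcd CAN increase (e.g., set N[3] = 3).

Answer: yes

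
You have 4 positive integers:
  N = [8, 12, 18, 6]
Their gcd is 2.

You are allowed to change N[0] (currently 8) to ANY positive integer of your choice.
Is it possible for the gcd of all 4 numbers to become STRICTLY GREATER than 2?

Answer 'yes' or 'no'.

Answer: yes

Derivation:
Current gcd = 2
gcd of all OTHER numbers (without N[0]=8): gcd([12, 18, 6]) = 6
The new gcd after any change is gcd(6, new_value).
This can be at most 6.
Since 6 > old gcd 2, the gcd CAN increase (e.g., set N[0] = 6).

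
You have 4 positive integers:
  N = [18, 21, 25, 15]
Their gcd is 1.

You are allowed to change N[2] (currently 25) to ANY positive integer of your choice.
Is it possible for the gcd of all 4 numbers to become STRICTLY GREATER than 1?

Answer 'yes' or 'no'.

Current gcd = 1
gcd of all OTHER numbers (without N[2]=25): gcd([18, 21, 15]) = 3
The new gcd after any change is gcd(3, new_value).
This can be at most 3.
Since 3 > old gcd 1, the gcd CAN increase (e.g., set N[2] = 3).

Answer: yes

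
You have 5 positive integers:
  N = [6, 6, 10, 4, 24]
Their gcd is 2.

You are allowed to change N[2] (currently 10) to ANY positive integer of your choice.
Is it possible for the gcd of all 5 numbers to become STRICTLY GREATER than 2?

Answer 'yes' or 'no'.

Current gcd = 2
gcd of all OTHER numbers (without N[2]=10): gcd([6, 6, 4, 24]) = 2
The new gcd after any change is gcd(2, new_value).
This can be at most 2.
Since 2 = old gcd 2, the gcd can only stay the same or decrease.

Answer: no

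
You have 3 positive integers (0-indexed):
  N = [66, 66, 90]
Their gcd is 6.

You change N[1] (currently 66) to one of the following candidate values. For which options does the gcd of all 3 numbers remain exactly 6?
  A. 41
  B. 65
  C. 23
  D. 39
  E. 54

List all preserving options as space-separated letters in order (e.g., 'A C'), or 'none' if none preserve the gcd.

Old gcd = 6; gcd of others (without N[1]) = 6
New gcd for candidate v: gcd(6, v). Preserves old gcd iff gcd(6, v) = 6.
  Option A: v=41, gcd(6,41)=1 -> changes
  Option B: v=65, gcd(6,65)=1 -> changes
  Option C: v=23, gcd(6,23)=1 -> changes
  Option D: v=39, gcd(6,39)=3 -> changes
  Option E: v=54, gcd(6,54)=6 -> preserves

Answer: E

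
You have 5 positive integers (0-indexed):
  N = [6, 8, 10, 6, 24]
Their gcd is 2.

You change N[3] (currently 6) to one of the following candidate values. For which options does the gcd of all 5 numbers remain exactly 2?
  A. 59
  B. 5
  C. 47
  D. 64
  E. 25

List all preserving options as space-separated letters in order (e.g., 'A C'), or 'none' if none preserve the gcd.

Answer: D

Derivation:
Old gcd = 2; gcd of others (without N[3]) = 2
New gcd for candidate v: gcd(2, v). Preserves old gcd iff gcd(2, v) = 2.
  Option A: v=59, gcd(2,59)=1 -> changes
  Option B: v=5, gcd(2,5)=1 -> changes
  Option C: v=47, gcd(2,47)=1 -> changes
  Option D: v=64, gcd(2,64)=2 -> preserves
  Option E: v=25, gcd(2,25)=1 -> changes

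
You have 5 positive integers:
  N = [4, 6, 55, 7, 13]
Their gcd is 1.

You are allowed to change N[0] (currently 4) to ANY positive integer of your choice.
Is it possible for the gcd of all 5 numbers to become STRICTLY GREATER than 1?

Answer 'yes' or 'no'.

Answer: no

Derivation:
Current gcd = 1
gcd of all OTHER numbers (without N[0]=4): gcd([6, 55, 7, 13]) = 1
The new gcd after any change is gcd(1, new_value).
This can be at most 1.
Since 1 = old gcd 1, the gcd can only stay the same or decrease.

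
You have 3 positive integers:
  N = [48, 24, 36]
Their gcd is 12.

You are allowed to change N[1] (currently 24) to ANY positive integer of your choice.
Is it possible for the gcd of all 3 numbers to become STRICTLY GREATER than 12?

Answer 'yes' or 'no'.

Current gcd = 12
gcd of all OTHER numbers (without N[1]=24): gcd([48, 36]) = 12
The new gcd after any change is gcd(12, new_value).
This can be at most 12.
Since 12 = old gcd 12, the gcd can only stay the same or decrease.

Answer: no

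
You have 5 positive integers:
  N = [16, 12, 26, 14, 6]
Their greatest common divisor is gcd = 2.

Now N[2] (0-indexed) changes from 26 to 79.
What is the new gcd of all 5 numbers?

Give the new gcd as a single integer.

Numbers: [16, 12, 26, 14, 6], gcd = 2
Change: index 2, 26 -> 79
gcd of the OTHER numbers (without index 2): gcd([16, 12, 14, 6]) = 2
New gcd = gcd(g_others, new_val) = gcd(2, 79) = 1

Answer: 1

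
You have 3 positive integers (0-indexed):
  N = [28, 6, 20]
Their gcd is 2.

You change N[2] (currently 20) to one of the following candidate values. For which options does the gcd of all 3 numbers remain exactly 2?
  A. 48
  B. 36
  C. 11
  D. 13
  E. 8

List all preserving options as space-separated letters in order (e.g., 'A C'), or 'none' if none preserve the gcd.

Answer: A B E

Derivation:
Old gcd = 2; gcd of others (without N[2]) = 2
New gcd for candidate v: gcd(2, v). Preserves old gcd iff gcd(2, v) = 2.
  Option A: v=48, gcd(2,48)=2 -> preserves
  Option B: v=36, gcd(2,36)=2 -> preserves
  Option C: v=11, gcd(2,11)=1 -> changes
  Option D: v=13, gcd(2,13)=1 -> changes
  Option E: v=8, gcd(2,8)=2 -> preserves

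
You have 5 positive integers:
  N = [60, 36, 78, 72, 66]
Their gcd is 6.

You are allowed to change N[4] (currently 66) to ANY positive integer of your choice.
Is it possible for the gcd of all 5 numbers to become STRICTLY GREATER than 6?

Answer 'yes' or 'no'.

Current gcd = 6
gcd of all OTHER numbers (without N[4]=66): gcd([60, 36, 78, 72]) = 6
The new gcd after any change is gcd(6, new_value).
This can be at most 6.
Since 6 = old gcd 6, the gcd can only stay the same or decrease.

Answer: no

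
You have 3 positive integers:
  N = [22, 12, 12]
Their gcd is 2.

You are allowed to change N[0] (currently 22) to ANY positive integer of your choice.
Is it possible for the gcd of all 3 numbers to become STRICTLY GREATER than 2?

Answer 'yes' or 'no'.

Current gcd = 2
gcd of all OTHER numbers (without N[0]=22): gcd([12, 12]) = 12
The new gcd after any change is gcd(12, new_value).
This can be at most 12.
Since 12 > old gcd 2, the gcd CAN increase (e.g., set N[0] = 12).

Answer: yes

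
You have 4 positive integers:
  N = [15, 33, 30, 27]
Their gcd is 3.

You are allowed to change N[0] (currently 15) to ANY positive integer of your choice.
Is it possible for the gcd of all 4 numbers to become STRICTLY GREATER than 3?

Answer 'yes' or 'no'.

Current gcd = 3
gcd of all OTHER numbers (without N[0]=15): gcd([33, 30, 27]) = 3
The new gcd after any change is gcd(3, new_value).
This can be at most 3.
Since 3 = old gcd 3, the gcd can only stay the same or decrease.

Answer: no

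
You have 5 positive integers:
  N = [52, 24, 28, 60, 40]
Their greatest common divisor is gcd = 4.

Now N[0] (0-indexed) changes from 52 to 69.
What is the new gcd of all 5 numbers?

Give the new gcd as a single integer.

Numbers: [52, 24, 28, 60, 40], gcd = 4
Change: index 0, 52 -> 69
gcd of the OTHER numbers (without index 0): gcd([24, 28, 60, 40]) = 4
New gcd = gcd(g_others, new_val) = gcd(4, 69) = 1

Answer: 1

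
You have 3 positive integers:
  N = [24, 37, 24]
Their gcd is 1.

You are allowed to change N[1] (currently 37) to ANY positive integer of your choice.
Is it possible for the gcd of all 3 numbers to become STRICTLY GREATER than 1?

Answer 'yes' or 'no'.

Current gcd = 1
gcd of all OTHER numbers (without N[1]=37): gcd([24, 24]) = 24
The new gcd after any change is gcd(24, new_value).
This can be at most 24.
Since 24 > old gcd 1, the gcd CAN increase (e.g., set N[1] = 24).

Answer: yes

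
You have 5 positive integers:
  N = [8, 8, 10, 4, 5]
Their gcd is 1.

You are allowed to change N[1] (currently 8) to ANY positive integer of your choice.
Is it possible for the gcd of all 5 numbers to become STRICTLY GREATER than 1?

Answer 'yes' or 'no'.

Answer: no

Derivation:
Current gcd = 1
gcd of all OTHER numbers (without N[1]=8): gcd([8, 10, 4, 5]) = 1
The new gcd after any change is gcd(1, new_value).
This can be at most 1.
Since 1 = old gcd 1, the gcd can only stay the same or decrease.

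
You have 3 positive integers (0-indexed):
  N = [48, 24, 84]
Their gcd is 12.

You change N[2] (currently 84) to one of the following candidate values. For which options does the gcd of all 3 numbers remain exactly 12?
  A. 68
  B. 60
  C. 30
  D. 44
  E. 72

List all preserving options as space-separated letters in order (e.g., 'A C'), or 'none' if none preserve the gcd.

Old gcd = 12; gcd of others (without N[2]) = 24
New gcd for candidate v: gcd(24, v). Preserves old gcd iff gcd(24, v) = 12.
  Option A: v=68, gcd(24,68)=4 -> changes
  Option B: v=60, gcd(24,60)=12 -> preserves
  Option C: v=30, gcd(24,30)=6 -> changes
  Option D: v=44, gcd(24,44)=4 -> changes
  Option E: v=72, gcd(24,72)=24 -> changes

Answer: B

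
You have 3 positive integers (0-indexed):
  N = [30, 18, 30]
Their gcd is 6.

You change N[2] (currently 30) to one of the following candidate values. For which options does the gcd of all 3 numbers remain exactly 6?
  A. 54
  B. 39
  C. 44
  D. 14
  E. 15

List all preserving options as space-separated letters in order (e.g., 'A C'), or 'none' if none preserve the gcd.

Answer: A

Derivation:
Old gcd = 6; gcd of others (without N[2]) = 6
New gcd for candidate v: gcd(6, v). Preserves old gcd iff gcd(6, v) = 6.
  Option A: v=54, gcd(6,54)=6 -> preserves
  Option B: v=39, gcd(6,39)=3 -> changes
  Option C: v=44, gcd(6,44)=2 -> changes
  Option D: v=14, gcd(6,14)=2 -> changes
  Option E: v=15, gcd(6,15)=3 -> changes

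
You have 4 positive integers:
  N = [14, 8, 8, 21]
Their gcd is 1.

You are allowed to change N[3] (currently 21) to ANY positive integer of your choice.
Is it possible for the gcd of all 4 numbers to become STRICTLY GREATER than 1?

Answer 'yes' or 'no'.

Current gcd = 1
gcd of all OTHER numbers (without N[3]=21): gcd([14, 8, 8]) = 2
The new gcd after any change is gcd(2, new_value).
This can be at most 2.
Since 2 > old gcd 1, the gcd CAN increase (e.g., set N[3] = 2).

Answer: yes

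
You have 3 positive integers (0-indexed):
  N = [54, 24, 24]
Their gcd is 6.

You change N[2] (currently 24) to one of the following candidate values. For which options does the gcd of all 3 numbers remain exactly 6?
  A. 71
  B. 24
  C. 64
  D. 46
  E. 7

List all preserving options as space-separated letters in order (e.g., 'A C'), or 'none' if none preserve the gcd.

Answer: B

Derivation:
Old gcd = 6; gcd of others (without N[2]) = 6
New gcd for candidate v: gcd(6, v). Preserves old gcd iff gcd(6, v) = 6.
  Option A: v=71, gcd(6,71)=1 -> changes
  Option B: v=24, gcd(6,24)=6 -> preserves
  Option C: v=64, gcd(6,64)=2 -> changes
  Option D: v=46, gcd(6,46)=2 -> changes
  Option E: v=7, gcd(6,7)=1 -> changes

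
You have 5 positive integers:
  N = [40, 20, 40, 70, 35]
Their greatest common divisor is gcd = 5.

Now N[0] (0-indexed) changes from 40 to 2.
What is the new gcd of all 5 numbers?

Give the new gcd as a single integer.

Answer: 1

Derivation:
Numbers: [40, 20, 40, 70, 35], gcd = 5
Change: index 0, 40 -> 2
gcd of the OTHER numbers (without index 0): gcd([20, 40, 70, 35]) = 5
New gcd = gcd(g_others, new_val) = gcd(5, 2) = 1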